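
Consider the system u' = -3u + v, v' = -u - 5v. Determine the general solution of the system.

u(t) = c_1e^(-4t) + c_2te^(-4t), v(t) = -c_1e^(-4t) - c_2te^(-4t) + c_2e^(-4t)

Coefficient matrix A = [[-3, 1], [-1, -5]].
Characteristic polynomial det(A - λI) = λ^2 + 8λ + 16 = 0.
Single eigenvalue λ = -4 with algebraic multiplicity 2.
Eigenvector v = (1,-1); generalized eigenvector w with (A-λI)w=v is (0,1).
General solution: e^(-4t)[c_1·v + c_2·(t·v + w)].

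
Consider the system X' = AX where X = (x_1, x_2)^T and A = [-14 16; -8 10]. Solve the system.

Coefficient matrix A = [[-14, 16], [-8, 10]].
Characteristic polynomial det(A - λI) = λ^2 + 4λ - 12 = 0.
Eigenvalues λ = 2, -6.
For λ=2: (A-λI) row 1 is [-16, 16], so an eigenvector is (-1, -1).
For λ=-6: (A-λI) row 1 is [-8, 16], so an eigenvector is (-2, -1).
General solution: C_1e^(2t)(-1,-1) + C_2e^(-6t)(-2,-1).

x_1(t) = -C_1e^(2t) - 2C_2e^(-6t), x_2(t) = -C_1e^(2t) - C_2e^(-6t)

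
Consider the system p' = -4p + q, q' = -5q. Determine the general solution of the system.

Coefficient matrix A = [[-4, 1], [0, -5]].
Characteristic polynomial det(A - λI) = λ^2 + 9λ + 20 = 0.
Eigenvalues λ = -4, -5.
For λ=-4: (A-λI) row 1 is [0, 1], so an eigenvector is (-1, 0).
For λ=-5: (A-λI) row 1 is [1, 1], so an eigenvector is (-1, 1).
General solution: C_1e^(-4t)(-1,0) + C_2e^(-5t)(-1,1).

p(t) = -C_1e^(-4t) - C_2e^(-5t), q(t) = C_2e^(-5t)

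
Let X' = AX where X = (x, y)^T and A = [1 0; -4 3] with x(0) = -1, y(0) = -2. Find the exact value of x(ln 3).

A = [[1,0],[-4,3]]; eigenvalues λ = 3, 1.
Eigenvectors: (0,-1) for λ=3, (-1,-2) for λ=1.
From the initial condition, c_1 = 0, c_2 = 1.
x(ln 3) = (0)(3^3)(0) + (1)(3^1)(-1) = -3.

-3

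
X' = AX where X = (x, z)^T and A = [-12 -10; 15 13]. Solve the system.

x(t) = -2c_1e^(3t) + c_2e^(-2t), z(t) = 3c_1e^(3t) - c_2e^(-2t)

Coefficient matrix A = [[-12, -10], [15, 13]].
Characteristic polynomial det(A - λI) = λ^2 - λ - 6 = 0.
Eigenvalues λ = 3, -2.
For λ=3: (A-λI) row 1 is [-15, -10], so an eigenvector is (-2, 3).
For λ=-2: (A-λI) row 1 is [-10, -10], so an eigenvector is (1, -1).
General solution: c_1e^(3t)(-2,3) + c_2e^(-2t)(1,-1).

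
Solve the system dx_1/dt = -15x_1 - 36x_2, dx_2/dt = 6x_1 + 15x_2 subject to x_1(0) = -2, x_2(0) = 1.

x_1(t) = -2e^(3t), x_2(t) = e^(3t)

Coefficient matrix A = [[-15, -36], [6, 15]].
Characteristic polynomial det(A - λI) = λ^2 - 9 = 0.
Eigenvalues λ = 3, -3.
For λ=3: (A-λI) row 1 is [-18, -36], so an eigenvector is (-2, 1).
For λ=-3: (A-λI) row 1 is [-12, -36], so an eigenvector is (3, -1).
General solution: C_1e^(3t)(-2,1) + C_2e^(-3t)(3,-1).
Applying x_1(0)=-2, x_2(0)=1 gives C_1=1, C_2=0.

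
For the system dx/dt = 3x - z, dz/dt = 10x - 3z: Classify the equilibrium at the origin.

A = [[3,-1],[10,-3]]; det(A-λI) = λ^2 + 1.
λ = 0 ± i: zero real part.

center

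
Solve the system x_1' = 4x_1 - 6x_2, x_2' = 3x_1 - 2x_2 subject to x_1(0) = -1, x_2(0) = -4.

Coefficient matrix A = [[4, -6], [3, -2]].
Characteristic polynomial det(A - λI) = λ^2 - 2λ + 10 = 0.
Eigenvalues λ = 1 ± 3i (complex conjugate pair).
For λ=1+3i: an eigenvector is (-1,-1) - i(1,0) = (-1 - i, -1).
A real fundamental pair from Re and Im of e^((1+3i)t)v: X_1 = e^(t)(cos(3t)·(-1,-1) + sin(3t)·(1,0)), X_2 = e^(t)(sin(3t)·(-1,-1) - cos(3t)·(1,0)).
General solution: c_1X_1 + c_2X_2.
Applying x_1(0)=-1, x_2(0)=-4 gives c_1=4, c_2=-3.

x_1(t) = 7e^(t)sin(3t) - e^(t)cos(3t), x_2(t) = 3e^(t)sin(3t) - 4e^(t)cos(3t)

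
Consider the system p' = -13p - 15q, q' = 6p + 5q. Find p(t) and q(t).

p(t) = C_1e^(-4t)sin(3t) - 2C_1e^(-4t)cos(3t) - 2C_2e^(-4t)sin(3t) - C_2e^(-4t)cos(3t), q(t) = -C_1e^(-4t)sin(3t) + C_1e^(-4t)cos(3t) + C_2e^(-4t)sin(3t) + C_2e^(-4t)cos(3t)

Coefficient matrix A = [[-13, -15], [6, 5]].
Characteristic polynomial det(A - λI) = λ^2 + 8λ + 25 = 0.
Eigenvalues λ = -4 ± 3i (complex conjugate pair).
For λ=-4+3i: an eigenvector is (-2,1) - i(1,-1) = (-2 - i, 1 + i).
A real fundamental pair from Re and Im of e^((-4+3i)t)v: X_1 = e^(-4t)(cos(3t)·(-2,1) + sin(3t)·(1,-1)), X_2 = e^(-4t)(sin(3t)·(-2,1) - cos(3t)·(1,-1)).
General solution: C_1X_1 + C_2X_2.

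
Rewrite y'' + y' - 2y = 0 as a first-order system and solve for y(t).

y(t) = K_1e^(-2t) + K_2e^(t)

Let x_1 = y, x_2 = y'. Then x_1' = x_2 and x_2' = 2x_1 - x_2.
A = [[0,1],[2,-1]]; det(A-λI) = λ^2 + λ - 2.
Eigenvalues λ = -2, 1 with eigenvectors (1,-2), (1,1).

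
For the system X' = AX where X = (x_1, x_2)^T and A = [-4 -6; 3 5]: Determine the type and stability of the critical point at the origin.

saddle

A = [[-4,-6],[3,5]]; det(A-λI) = λ^2 - λ - 2.
λ = -1, 2: opposite signs.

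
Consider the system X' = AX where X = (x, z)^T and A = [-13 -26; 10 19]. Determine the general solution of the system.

Coefficient matrix A = [[-13, -26], [10, 19]].
Characteristic polynomial det(A - λI) = λ^2 - 6λ + 13 = 0.
Eigenvalues λ = 3 ± 2i (complex conjugate pair).
For λ=3+2i: an eigenvector is (2,-1) - i(-3,2) = (2 + 3i, -1 - 2i).
A real fundamental pair from Re and Im of e^((3+2i)t)v: X_1 = e^(3t)(cos(2t)·(2,-1) + sin(2t)·(-3,2)), X_2 = e^(3t)(sin(2t)·(2,-1) - cos(2t)·(-3,2)).
General solution: C_1X_1 + C_2X_2.

x(t) = -3C_1e^(3t)sin(2t) + 2C_1e^(3t)cos(2t) + 2C_2e^(3t)sin(2t) + 3C_2e^(3t)cos(2t), z(t) = 2C_1e^(3t)sin(2t) - C_1e^(3t)cos(2t) - C_2e^(3t)sin(2t) - 2C_2e^(3t)cos(2t)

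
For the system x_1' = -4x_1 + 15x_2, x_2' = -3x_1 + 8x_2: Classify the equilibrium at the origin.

A = [[-4,15],[-3,8]]; det(A-λI) = λ^2 - 4λ + 13.
λ = 2 ± 3i: positive real part.

unstable spiral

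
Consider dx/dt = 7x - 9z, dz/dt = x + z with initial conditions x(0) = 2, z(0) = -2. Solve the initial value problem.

x(t) = 24te^(4t) + 2e^(4t), z(t) = 8te^(4t) - 2e^(4t)

Coefficient matrix A = [[7, -9], [1, 1]].
Characteristic polynomial det(A - λI) = λ^2 - 8λ + 16 = 0.
Single eigenvalue λ = 4 with algebraic multiplicity 2.
Eigenvector v = (3,1); generalized eigenvector w with (A-λI)w=v is (1,0).
General solution: e^(4t)[K_1·v + K_2·(t·v + w)].
Applying x(0)=2, z(0)=-2 gives K_1=-2, K_2=8.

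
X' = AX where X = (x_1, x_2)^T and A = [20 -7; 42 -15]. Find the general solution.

x_1(t) = -K_1e^(6t) + K_2e^(-t), x_2(t) = -2K_1e^(6t) + 3K_2e^(-t)

Coefficient matrix A = [[20, -7], [42, -15]].
Characteristic polynomial det(A - λI) = λ^2 - 5λ - 6 = 0.
Eigenvalues λ = 6, -1.
For λ=6: (A-λI) row 1 is [14, -7], so an eigenvector is (-1, -2).
For λ=-1: (A-λI) row 1 is [21, -7], so an eigenvector is (1, 3).
General solution: K_1e^(6t)(-1,-2) + K_2e^(-t)(1,3).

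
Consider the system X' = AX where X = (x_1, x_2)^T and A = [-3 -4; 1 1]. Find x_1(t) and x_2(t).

Coefficient matrix A = [[-3, -4], [1, 1]].
Characteristic polynomial det(A - λI) = λ^2 + 2λ + 1 = 0.
Single eigenvalue λ = -1 with algebraic multiplicity 2.
Eigenvector v = (2,-1); generalized eigenvector w with (A-λI)w=v is (1,-1).
General solution: e^(-t)[c_1·v + c_2·(t·v + w)].

x_1(t) = 2c_1e^(-t) + 2c_2te^(-t) + c_2e^(-t), x_2(t) = -c_1e^(-t) - c_2te^(-t) - c_2e^(-t)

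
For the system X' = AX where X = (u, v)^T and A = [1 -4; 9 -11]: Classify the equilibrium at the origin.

A = [[1,-4],[9,-11]]; det(A-λI) = λ^2 + 10λ + 25.
repeated λ = -5 with a single eigenvector.

stable improper node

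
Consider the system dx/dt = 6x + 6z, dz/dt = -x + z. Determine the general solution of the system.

x(t) = -3C_1e^(4t) + 2C_2e^(3t), z(t) = C_1e^(4t) - C_2e^(3t)

Coefficient matrix A = [[6, 6], [-1, 1]].
Characteristic polynomial det(A - λI) = λ^2 - 7λ + 12 = 0.
Eigenvalues λ = 4, 3.
For λ=4: (A-λI) row 1 is [2, 6], so an eigenvector is (-3, 1).
For λ=3: (A-λI) row 1 is [3, 6], so an eigenvector is (2, -1).
General solution: C_1e^(4t)(-3,1) + C_2e^(3t)(2,-1).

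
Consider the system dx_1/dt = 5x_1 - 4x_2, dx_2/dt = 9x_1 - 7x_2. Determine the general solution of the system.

Coefficient matrix A = [[5, -4], [9, -7]].
Characteristic polynomial det(A - λI) = λ^2 + 2λ + 1 = 0.
Single eigenvalue λ = -1 with algebraic multiplicity 2.
Eigenvector v = (-2,-3); generalized eigenvector w with (A-λI)w=v is (1,2).
General solution: e^(-t)[C_1·v + C_2·(t·v + w)].

x_1(t) = -2C_1e^(-t) - 2C_2te^(-t) + C_2e^(-t), x_2(t) = -3C_1e^(-t) - 3C_2te^(-t) + 2C_2e^(-t)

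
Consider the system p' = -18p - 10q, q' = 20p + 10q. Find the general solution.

Coefficient matrix A = [[-18, -10], [20, 10]].
Characteristic polynomial det(A - λI) = λ^2 + 8λ + 20 = 0.
Eigenvalues λ = -4 ± 2i (complex conjugate pair).
For λ=-4+2i: an eigenvector is (1,-1) - i(-2,3) = (1 + 2i, -1 - 3i).
A real fundamental pair from Re and Im of e^((-4+2i)t)v: X_1 = e^(-4t)(cos(2t)·(1,-1) + sin(2t)·(-2,3)), X_2 = e^(-4t)(sin(2t)·(1,-1) - cos(2t)·(-2,3)).
General solution: c_1X_1 + c_2X_2.

p(t) = -2c_1e^(-4t)sin(2t) + c_1e^(-4t)cos(2t) + c_2e^(-4t)sin(2t) + 2c_2e^(-4t)cos(2t), q(t) = 3c_1e^(-4t)sin(2t) - c_1e^(-4t)cos(2t) - c_2e^(-4t)sin(2t) - 3c_2e^(-4t)cos(2t)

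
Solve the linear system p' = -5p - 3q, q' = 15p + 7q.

Coefficient matrix A = [[-5, -3], [15, 7]].
Characteristic polynomial det(A - λI) = λ^2 - 2λ + 10 = 0.
Eigenvalues λ = 1 ± 3i (complex conjugate pair).
For λ=1+3i: an eigenvector is (0,1) - i(-1,2) = (0 + i, 1 - 2i).
A real fundamental pair from Re and Im of e^((1+3i)t)v: X_1 = e^(t)(cos(3t)·(0,1) + sin(3t)·(-1,2)), X_2 = e^(t)(sin(3t)·(0,1) - cos(3t)·(-1,2)).
General solution: K_1X_1 + K_2X_2.

p(t) = -K_1e^(t)sin(3t) + K_2e^(t)cos(3t), q(t) = 2K_1e^(t)sin(3t) + K_1e^(t)cos(3t) + K_2e^(t)sin(3t) - 2K_2e^(t)cos(3t)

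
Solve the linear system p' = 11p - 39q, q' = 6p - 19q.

Coefficient matrix A = [[11, -39], [6, -19]].
Characteristic polynomial det(A - λI) = λ^2 + 8λ + 25 = 0.
Eigenvalues λ = -4 ± 3i (complex conjugate pair).
For λ=-4+3i: an eigenvector is (-3,-1) - i(-2,-1) = (-3 + 2i, -1 + i).
A real fundamental pair from Re and Im of e^((-4+3i)t)v: X_1 = e^(-4t)(cos(3t)·(-3,-1) + sin(3t)·(-2,-1)), X_2 = e^(-4t)(sin(3t)·(-3,-1) - cos(3t)·(-2,-1)).
General solution: C_1X_1 + C_2X_2.

p(t) = -2C_1e^(-4t)sin(3t) - 3C_1e^(-4t)cos(3t) - 3C_2e^(-4t)sin(3t) + 2C_2e^(-4t)cos(3t), q(t) = -C_1e^(-4t)sin(3t) - C_1e^(-4t)cos(3t) - C_2e^(-4t)sin(3t) + C_2e^(-4t)cos(3t)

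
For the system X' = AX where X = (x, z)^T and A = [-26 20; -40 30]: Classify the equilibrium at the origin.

unstable spiral

A = [[-26,20],[-40,30]]; det(A-λI) = λ^2 - 4λ + 20.
λ = 2 ± 4i: positive real part.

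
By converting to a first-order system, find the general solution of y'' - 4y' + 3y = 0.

Let x_1 = y, x_2 = y'. Then x_1' = x_2 and x_2' = -3x_1 + 4x_2.
A = [[0,1],[-3,4]]; det(A-λI) = λ^2 - 4λ + 3.
Eigenvalues λ = 3, 1 with eigenvectors (1,3), (1,1).

y(t) = c_1e^(3t) + c_2e^(t)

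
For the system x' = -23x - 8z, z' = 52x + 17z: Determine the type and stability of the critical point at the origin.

stable spiral

A = [[-23,-8],[52,17]]; det(A-λI) = λ^2 + 6λ + 25.
λ = -3 ± 4i: negative real part.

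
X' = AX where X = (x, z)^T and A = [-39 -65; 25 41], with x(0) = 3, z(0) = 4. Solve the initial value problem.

x(t) = -76e^(t)sin(5t) + 3e^(t)cos(5t), z(t) = 47e^(t)sin(5t) + 4e^(t)cos(5t)

Coefficient matrix A = [[-39, -65], [25, 41]].
Characteristic polynomial det(A - λI) = λ^2 - 2λ + 26 = 0.
Eigenvalues λ = 1 ± 5i (complex conjugate pair).
For λ=1+5i: an eigenvector is (2,-1) - i(-3,2) = (2 + 3i, -1 - 2i).
A real fundamental pair from Re and Im of e^((1+5i)t)v: X_1 = e^(t)(cos(5t)·(2,-1) + sin(5t)·(-3,2)), X_2 = e^(t)(sin(5t)·(2,-1) - cos(5t)·(-3,2)).
General solution: K_1X_1 + K_2X_2.
Applying x(0)=3, z(0)=4 gives K_1=18, K_2=-11.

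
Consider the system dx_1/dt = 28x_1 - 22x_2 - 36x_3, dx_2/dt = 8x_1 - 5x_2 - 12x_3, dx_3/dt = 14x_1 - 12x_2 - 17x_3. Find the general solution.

Coefficient matrix A = [[28, -22, -36], [8, -5, -12], [14, -12, -17]].
det(A - λI) = 0 gives eigenvalues λ = 4, 3, -1.
For λ=4: eigenvector (-3,0,-2).
For λ=3: eigenvector (2,-1,2).
For λ=-1: eigenvector (2,1,1).
General solution: K_1e^(4t)(-3,0,-2) + K_2e^(3t)(2,-1,2) + K_3e^(-t)(2,1,1).

x_1(t) = -3K_1e^(4t) + 2K_2e^(3t) + 2K_3e^(-t), x_2(t) = -K_2e^(3t) + K_3e^(-t), x_3(t) = -2K_1e^(4t) + 2K_2e^(3t) + K_3e^(-t)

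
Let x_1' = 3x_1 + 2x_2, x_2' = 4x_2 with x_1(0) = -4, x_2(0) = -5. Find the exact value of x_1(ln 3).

A = [[3,2],[0,4]]; eigenvalues λ = 3, 4.
Eigenvectors: (-1,0) for λ=3, (2,1) for λ=4.
From the initial condition, c_1 = -6, c_2 = -5.
x_1(ln 3) = (-6)(3^3)(-1) + (-5)(3^4)(2) = -648.

-648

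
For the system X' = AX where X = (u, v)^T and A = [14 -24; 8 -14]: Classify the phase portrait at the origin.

A = [[14,-24],[8,-14]]; det(A-λI) = λ^2 - 4.
λ = -2, 2: opposite signs.

saddle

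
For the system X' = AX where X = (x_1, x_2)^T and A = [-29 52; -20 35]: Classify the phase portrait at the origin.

A = [[-29,52],[-20,35]]; det(A-λI) = λ^2 - 6λ + 25.
λ = 3 ± 4i: positive real part.

unstable spiral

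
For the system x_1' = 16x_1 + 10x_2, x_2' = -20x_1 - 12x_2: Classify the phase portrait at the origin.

unstable spiral

A = [[16,10],[-20,-12]]; det(A-λI) = λ^2 - 4λ + 8.
λ = 2 ± 2i: positive real part.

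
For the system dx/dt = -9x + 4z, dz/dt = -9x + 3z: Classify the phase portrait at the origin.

A = [[-9,4],[-9,3]]; det(A-λI) = λ^2 + 6λ + 9.
repeated λ = -3 with a single eigenvector.

stable improper node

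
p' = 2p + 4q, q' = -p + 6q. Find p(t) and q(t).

p(t) = 2C_1e^(4t) + 2C_2te^(4t) + C_2e^(4t), q(t) = C_1e^(4t) + C_2te^(4t) + C_2e^(4t)

Coefficient matrix A = [[2, 4], [-1, 6]].
Characteristic polynomial det(A - λI) = λ^2 - 8λ + 16 = 0.
Single eigenvalue λ = 4 with algebraic multiplicity 2.
Eigenvector v = (2,1); generalized eigenvector w with (A-λI)w=v is (1,1).
General solution: e^(4t)[C_1·v + C_2·(t·v + w)].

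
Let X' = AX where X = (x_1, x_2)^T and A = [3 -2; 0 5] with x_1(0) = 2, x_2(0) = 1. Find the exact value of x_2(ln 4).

A = [[3,-2],[0,5]]; eigenvalues λ = 5, 3.
Eigenvectors: (-1,1) for λ=5, (-1,0) for λ=3.
From the initial condition, c_1 = 1, c_2 = -3.
x_2(ln 4) = (1)(4^5)(1) + (-3)(4^3)(0) = 1024.

1024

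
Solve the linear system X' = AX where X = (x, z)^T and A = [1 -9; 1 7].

Coefficient matrix A = [[1, -9], [1, 7]].
Characteristic polynomial det(A - λI) = λ^2 - 8λ + 16 = 0.
Single eigenvalue λ = 4 with algebraic multiplicity 2.
Eigenvector v = (3,-1); generalized eigenvector w with (A-λI)w=v is (-1,0).
General solution: e^(4t)[K_1·v + K_2·(t·v + w)].

x(t) = 3K_1e^(4t) + 3K_2te^(4t) - K_2e^(4t), z(t) = -K_1e^(4t) - K_2te^(4t)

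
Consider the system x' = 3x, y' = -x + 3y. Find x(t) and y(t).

Coefficient matrix A = [[3, 0], [-1, 3]].
Characteristic polynomial det(A - λI) = λ^2 - 6λ + 9 = 0.
Single eigenvalue λ = 3 with algebraic multiplicity 2.
Eigenvector v = (0,1); generalized eigenvector w with (A-λI)w=v is (-1,2).
General solution: e^(3t)[c_1·v + c_2·(t·v + w)].

x(t) = -c_2e^(3t), y(t) = c_1e^(3t) + c_2te^(3t) + 2c_2e^(3t)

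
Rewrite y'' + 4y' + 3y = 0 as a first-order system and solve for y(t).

y(t) = K_1e^(-t) + K_2e^(-3t)

Let x_1 = y, x_2 = y'. Then x_1' = x_2 and x_2' = -3x_1 - 4x_2.
A = [[0,1],[-3,-4]]; det(A-λI) = λ^2 + 4λ + 3.
Eigenvalues λ = -1, -3 with eigenvectors (1,-1), (1,-3).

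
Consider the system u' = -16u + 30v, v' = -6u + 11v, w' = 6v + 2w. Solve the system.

Coefficient matrix A = [[-16, 30, 0], [-6, 11, 0], [0, 6, 2]].
det(A - λI) = 0 gives eigenvalues λ = -4, 2, -1.
For λ=-4: eigenvector (5,2,-2).
For λ=2: eigenvector (0,0,1).
For λ=-1: eigenvector (2,1,-2).
General solution: c_1e^(-4t)(5,2,-2) + c_2e^(2t)(0,0,1) + c_3e^(-t)(2,1,-2).

u(t) = 5c_1e^(-4t) + 2c_3e^(-t), v(t) = 2c_1e^(-4t) + c_3e^(-t), w(t) = -2c_1e^(-4t) + c_2e^(2t) - 2c_3e^(-t)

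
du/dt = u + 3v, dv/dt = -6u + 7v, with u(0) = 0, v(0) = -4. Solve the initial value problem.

Coefficient matrix A = [[1, 3], [-6, 7]].
Characteristic polynomial det(A - λI) = λ^2 - 8λ + 25 = 0.
Eigenvalues λ = 4 ± 3i (complex conjugate pair).
For λ=4+3i: an eigenvector is (1,1) - i(0,-1) = (1, 1 + i).
A real fundamental pair from Re and Im of e^((4+3i)t)v: X_1 = e^(4t)(cos(3t)·(1,1) + sin(3t)·(0,-1)), X_2 = e^(4t)(sin(3t)·(1,1) - cos(3t)·(0,-1)).
General solution: c_1X_1 + c_2X_2.
Applying u(0)=0, v(0)=-4 gives c_1=0, c_2=-4.

u(t) = -4e^(4t)sin(3t), v(t) = -4e^(4t)sin(3t) - 4e^(4t)cos(3t)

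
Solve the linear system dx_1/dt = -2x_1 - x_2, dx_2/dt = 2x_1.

x_1(t) = -C_1e^(-t)sin(t) + C_2e^(-t)cos(t), x_2(t) = C_1e^(-t)sin(t) + C_1e^(-t)cos(t) + C_2e^(-t)sin(t) - C_2e^(-t)cos(t)

Coefficient matrix A = [[-2, -1], [2, 0]].
Characteristic polynomial det(A - λI) = λ^2 + 2λ + 2 = 0.
Eigenvalues λ = -1 ± i (complex conjugate pair).
For λ=-1+i: an eigenvector is (0,1) - i(-1,1) = (0 + i, 1 - i).
A real fundamental pair from Re and Im of e^((-1+i)t)v: X_1 = e^(-t)(cos(t)·(0,1) + sin(t)·(-1,1)), X_2 = e^(-t)(sin(t)·(0,1) - cos(t)·(-1,1)).
General solution: C_1X_1 + C_2X_2.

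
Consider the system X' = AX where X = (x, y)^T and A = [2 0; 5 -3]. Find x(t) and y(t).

x(t) = -K_1e^(2t), y(t) = -K_1e^(2t) + K_2e^(-3t)

Coefficient matrix A = [[2, 0], [5, -3]].
Characteristic polynomial det(A - λI) = λ^2 + λ - 6 = 0.
Eigenvalues λ = 2, -3.
For λ=2: (A-λI) row 2 is [5, -5], so an eigenvector is (-1, -1).
For λ=-3: (A-λI) row 1 is [5, 0], so an eigenvector is (0, 1).
General solution: K_1e^(2t)(-1,-1) + K_2e^(-3t)(0,1).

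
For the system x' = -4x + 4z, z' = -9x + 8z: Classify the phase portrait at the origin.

unstable improper node

A = [[-4,4],[-9,8]]; det(A-λI) = λ^2 - 4λ + 4.
repeated λ = 2 with a single eigenvector.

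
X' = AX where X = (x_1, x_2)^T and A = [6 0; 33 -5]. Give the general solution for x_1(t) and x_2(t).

Coefficient matrix A = [[6, 0], [33, -5]].
Characteristic polynomial det(A - λI) = λ^2 - λ - 30 = 0.
Eigenvalues λ = 6, -5.
For λ=6: (A-λI) row 2 is [33, -11], so an eigenvector is (-1, -3).
For λ=-5: (A-λI) row 1 is [11, 0], so an eigenvector is (0, 1).
General solution: K_1e^(6t)(-1,-3) + K_2e^(-5t)(0,1).

x_1(t) = -K_1e^(6t), x_2(t) = -3K_1e^(6t) + K_2e^(-5t)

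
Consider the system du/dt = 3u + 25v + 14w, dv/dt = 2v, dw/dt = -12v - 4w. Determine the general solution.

Coefficient matrix A = [[3, 25, 14], [0, 2, 0], [0, -12, -4]].
det(A - λI) = 0 gives eigenvalues λ = -4, 2, 3.
For λ=-4: eigenvector (-2,0,1).
For λ=2: eigenvector (3,1,-2).
For λ=3: eigenvector (1,0,0).
General solution: C_1e^(-4t)(-2,0,1) + C_2e^(2t)(3,1,-2) + C_3e^(3t)(1,0,0).

u(t) = -2C_1e^(-4t) + 3C_2e^(2t) + C_3e^(3t), v(t) = C_2e^(2t), w(t) = C_1e^(-4t) - 2C_2e^(2t)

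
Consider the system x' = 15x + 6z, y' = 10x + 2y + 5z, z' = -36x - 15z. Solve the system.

x(t) = K_1e^(3t) - K_3e^(-3t), y(t) = K_2e^(2t) - K_3e^(-3t), z(t) = -2K_1e^(3t) + 3K_3e^(-3t)

Coefficient matrix A = [[15, 0, 6], [10, 2, 5], [-36, 0, -15]].
det(A - λI) = 0 gives eigenvalues λ = 3, 2, -3.
For λ=3: eigenvector (1,0,-2).
For λ=2: eigenvector (0,1,0).
For λ=-3: eigenvector (-1,-1,3).
General solution: K_1e^(3t)(1,0,-2) + K_2e^(2t)(0,1,0) + K_3e^(-3t)(-1,-1,3).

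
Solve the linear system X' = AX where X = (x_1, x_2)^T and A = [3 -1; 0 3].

Coefficient matrix A = [[3, -1], [0, 3]].
Characteristic polynomial det(A - λI) = λ^2 - 6λ + 9 = 0.
Single eigenvalue λ = 3 with algebraic multiplicity 2.
Eigenvector v = (-1,0); generalized eigenvector w with (A-λI)w=v is (-1,1).
General solution: e^(3t)[K_1·v + K_2·(t·v + w)].

x_1(t) = -K_1e^(3t) - K_2te^(3t) - K_2e^(3t), x_2(t) = K_2e^(3t)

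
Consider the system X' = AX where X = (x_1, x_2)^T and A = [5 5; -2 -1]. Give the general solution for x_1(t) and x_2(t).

Coefficient matrix A = [[5, 5], [-2, -1]].
Characteristic polynomial det(A - λI) = λ^2 - 4λ + 5 = 0.
Eigenvalues λ = 2 ± i (complex conjugate pair).
For λ=2+i: an eigenvector is (-1,1) - i(2,-1) = (-1 - 2i, 1 + i).
A real fundamental pair from Re and Im of e^((2+i)t)v: X_1 = e^(2t)(cos(t)·(-1,1) + sin(t)·(2,-1)), X_2 = e^(2t)(sin(t)·(-1,1) - cos(t)·(2,-1)).
General solution: C_1X_1 + C_2X_2.

x_1(t) = 2C_1e^(2t)sin(t) - C_1e^(2t)cos(t) - C_2e^(2t)sin(t) - 2C_2e^(2t)cos(t), x_2(t) = -C_1e^(2t)sin(t) + C_1e^(2t)cos(t) + C_2e^(2t)sin(t) + C_2e^(2t)cos(t)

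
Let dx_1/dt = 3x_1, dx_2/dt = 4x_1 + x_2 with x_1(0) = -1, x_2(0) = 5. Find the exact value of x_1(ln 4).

A = [[3,0],[4,1]]; eigenvalues λ = 1, 3.
Eigenvectors: (0,1) for λ=1, (-1,-2) for λ=3.
From the initial condition, c_1 = 7, c_2 = 1.
x_1(ln 4) = (7)(4^1)(0) + (1)(4^3)(-1) = -64.

-64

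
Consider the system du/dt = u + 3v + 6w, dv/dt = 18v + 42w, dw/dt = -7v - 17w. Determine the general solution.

Coefficient matrix A = [[1, 3, 6], [0, 18, 42], [0, -7, -17]].
det(A - λI) = 0 gives eigenvalues λ = 1, 4, -3.
For λ=1: eigenvector (1,0,0).
For λ=4: eigenvector (1,3,-1).
For λ=-3: eigenvector (0,-2,1).
General solution: C_1e^(t)(1,0,0) + C_2e^(4t)(1,3,-1) + C_3e^(-3t)(0,-2,1).

u(t) = C_1e^(t) + C_2e^(4t), v(t) = 3C_2e^(4t) - 2C_3e^(-3t), w(t) = -C_2e^(4t) + C_3e^(-3t)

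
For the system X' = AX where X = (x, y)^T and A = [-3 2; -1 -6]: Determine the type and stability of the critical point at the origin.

stable node

A = [[-3,2],[-1,-6]]; det(A-λI) = λ^2 + 9λ + 20.
λ = -5, -4: both negative.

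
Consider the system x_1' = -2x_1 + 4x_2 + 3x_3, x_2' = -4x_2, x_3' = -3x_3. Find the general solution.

Coefficient matrix A = [[-2, 4, 3], [0, -4, 0], [0, 0, -3]].
det(A - λI) = 0 gives eigenvalues λ = -3, -4, -2.
For λ=-3: eigenvector (-3,0,1).
For λ=-4: eigenvector (-2,1,0).
For λ=-2: eigenvector (1,0,0).
General solution: c_1e^(-3t)(-3,0,1) + c_2e^(-4t)(-2,1,0) + c_3e^(-2t)(1,0,0).

x_1(t) = -3c_1e^(-3t) - 2c_2e^(-4t) + c_3e^(-2t), x_2(t) = c_2e^(-4t), x_3(t) = c_1e^(-3t)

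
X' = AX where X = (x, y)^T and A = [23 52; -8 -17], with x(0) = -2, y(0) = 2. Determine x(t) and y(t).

x(t) = 16e^(3t)sin(4t) - 2e^(3t)cos(4t), y(t) = -6e^(3t)sin(4t) + 2e^(3t)cos(4t)

Coefficient matrix A = [[23, 52], [-8, -17]].
Characteristic polynomial det(A - λI) = λ^2 - 6λ + 25 = 0.
Eigenvalues λ = 3 ± 4i (complex conjugate pair).
For λ=3+4i: an eigenvector is (-2,1) - i(3,-1) = (-2 - 3i, 1 + i).
A real fundamental pair from Re and Im of e^((3+4i)t)v: X_1 = e^(3t)(cos(4t)·(-2,1) + sin(4t)·(3,-1)), X_2 = e^(3t)(sin(4t)·(-2,1) - cos(4t)·(3,-1)).
General solution: K_1X_1 + K_2X_2.
Applying x(0)=-2, y(0)=2 gives K_1=4, K_2=-2.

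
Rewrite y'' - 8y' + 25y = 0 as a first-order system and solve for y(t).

y(t) = K_1e^(4t)cos(3t) + K_2e^(4t)sin(3t)

Let x_1 = y, x_2 = y'. Then x_1' = x_2 and x_2' = -25x_1 + 8x_2.
A = [[0,1],[-25,8]]; det(A-λI) = λ^2 - 8λ + 25.
Eigenvalues λ = 4 ± 3i.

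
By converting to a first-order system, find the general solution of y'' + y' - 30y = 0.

Let x_1 = y, x_2 = y'. Then x_1' = x_2 and x_2' = 30x_1 - x_2.
A = [[0,1],[30,-1]]; det(A-λI) = λ^2 + λ - 30.
Eigenvalues λ = 5, -6 with eigenvectors (1,5), (1,-6).

y(t) = K_1e^(5t) + K_2e^(-6t)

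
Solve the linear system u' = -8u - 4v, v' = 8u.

u(t) = -c_1e^(-4t)cos(4t) - c_2e^(-4t)sin(4t), v(t) = -c_1e^(-4t)sin(4t) + c_1e^(-4t)cos(4t) + c_2e^(-4t)sin(4t) + c_2e^(-4t)cos(4t)

Coefficient matrix A = [[-8, -4], [8, 0]].
Characteristic polynomial det(A - λI) = λ^2 + 8λ + 32 = 0.
Eigenvalues λ = -4 ± 4i (complex conjugate pair).
For λ=-4+4i: an eigenvector is (-1,1) - i(0,-1) = (-1, 1 + i).
A real fundamental pair from Re and Im of e^((-4+4i)t)v: X_1 = e^(-4t)(cos(4t)·(-1,1) + sin(4t)·(0,-1)), X_2 = e^(-4t)(sin(4t)·(-1,1) - cos(4t)·(0,-1)).
General solution: c_1X_1 + c_2X_2.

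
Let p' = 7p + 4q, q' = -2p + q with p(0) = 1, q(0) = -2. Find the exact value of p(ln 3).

-405

A = [[7,4],[-2,1]]; eigenvalues λ = 3, 5.
Eigenvectors: (1,-1) for λ=3, (2,-1) for λ=5.
From the initial condition, c_1 = 3, c_2 = -1.
p(ln 3) = (3)(3^3)(1) + (-1)(3^5)(2) = -405.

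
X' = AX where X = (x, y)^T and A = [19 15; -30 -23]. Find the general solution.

Coefficient matrix A = [[19, 15], [-30, -23]].
Characteristic polynomial det(A - λI) = λ^2 + 4λ + 13 = 0.
Eigenvalues λ = -2 ± 3i (complex conjugate pair).
For λ=-2+3i: an eigenvector is (1,-1) - i(2,-3) = (1 - 2i, -1 + 3i).
A real fundamental pair from Re and Im of e^((-2+3i)t)v: X_1 = e^(-2t)(cos(3t)·(1,-1) + sin(3t)·(2,-3)), X_2 = e^(-2t)(sin(3t)·(1,-1) - cos(3t)·(2,-3)).
General solution: K_1X_1 + K_2X_2.

x(t) = 2K_1e^(-2t)sin(3t) + K_1e^(-2t)cos(3t) + K_2e^(-2t)sin(3t) - 2K_2e^(-2t)cos(3t), y(t) = -3K_1e^(-2t)sin(3t) - K_1e^(-2t)cos(3t) - K_2e^(-2t)sin(3t) + 3K_2e^(-2t)cos(3t)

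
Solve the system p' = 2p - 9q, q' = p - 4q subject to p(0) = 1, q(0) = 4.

p(t) = -33te^(-t) + e^(-t), q(t) = -11te^(-t) + 4e^(-t)

Coefficient matrix A = [[2, -9], [1, -4]].
Characteristic polynomial det(A - λI) = λ^2 + 2λ + 1 = 0.
Single eigenvalue λ = -1 with algebraic multiplicity 2.
Eigenvector v = (-3,-1); generalized eigenvector w with (A-λI)w=v is (-1,0).
General solution: e^(-t)[c_1·v + c_2·(t·v + w)].
Applying p(0)=1, q(0)=4 gives c_1=-4, c_2=11.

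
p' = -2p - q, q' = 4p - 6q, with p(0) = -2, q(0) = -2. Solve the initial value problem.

Coefficient matrix A = [[-2, -1], [4, -6]].
Characteristic polynomial det(A - λI) = λ^2 + 8λ + 16 = 0.
Single eigenvalue λ = -4 with algebraic multiplicity 2.
Eigenvector v = (-1,-2); generalized eigenvector w with (A-λI)w=v is (1,3).
General solution: e^(-4t)[c_1·v + c_2·(t·v + w)].
Applying p(0)=-2, q(0)=-2 gives c_1=4, c_2=2.

p(t) = -2te^(-4t) - 2e^(-4t), q(t) = -4te^(-4t) - 2e^(-4t)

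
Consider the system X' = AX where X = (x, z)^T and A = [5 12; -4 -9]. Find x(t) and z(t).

Coefficient matrix A = [[5, 12], [-4, -9]].
Characteristic polynomial det(A - λI) = λ^2 + 4λ + 3 = 0.
Eigenvalues λ = -1, -3.
For λ=-1: (A-λI) row 1 is [6, 12], so an eigenvector is (2, -1).
For λ=-3: (A-λI) row 1 is [8, 12], so an eigenvector is (3, -2).
General solution: c_1e^(-t)(2,-1) + c_2e^(-3t)(3,-2).

x(t) = 2c_1e^(-t) + 3c_2e^(-3t), z(t) = -c_1e^(-t) - 2c_2e^(-3t)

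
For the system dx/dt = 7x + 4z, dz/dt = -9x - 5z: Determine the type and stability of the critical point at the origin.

A = [[7,4],[-9,-5]]; det(A-λI) = λ^2 - 2λ + 1.
repeated λ = 1 with a single eigenvector.

unstable improper node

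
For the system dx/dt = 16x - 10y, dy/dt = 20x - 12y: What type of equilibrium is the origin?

A = [[16,-10],[20,-12]]; det(A-λI) = λ^2 - 4λ + 8.
λ = 2 ± 2i: positive real part.

unstable spiral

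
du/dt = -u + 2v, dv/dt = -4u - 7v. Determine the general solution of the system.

u(t) = -K_1e^(-3t) - K_2e^(-5t), v(t) = K_1e^(-3t) + 2K_2e^(-5t)

Coefficient matrix A = [[-1, 2], [-4, -7]].
Characteristic polynomial det(A - λI) = λ^2 + 8λ + 15 = 0.
Eigenvalues λ = -3, -5.
For λ=-3: (A-λI) row 1 is [2, 2], so an eigenvector is (-1, 1).
For λ=-5: (A-λI) row 1 is [4, 2], so an eigenvector is (-1, 2).
General solution: K_1e^(-3t)(-1,1) + K_2e^(-5t)(-1,2).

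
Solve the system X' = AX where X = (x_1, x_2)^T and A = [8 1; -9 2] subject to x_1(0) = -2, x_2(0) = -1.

Coefficient matrix A = [[8, 1], [-9, 2]].
Characteristic polynomial det(A - λI) = λ^2 - 10λ + 25 = 0.
Single eigenvalue λ = 5 with algebraic multiplicity 2.
Eigenvector v = (-1,3); generalized eigenvector w with (A-λI)w=v is (-1,2).
General solution: e^(5t)[c_1·v + c_2·(t·v + w)].
Applying x_1(0)=-2, x_2(0)=-1 gives c_1=-5, c_2=7.

x_1(t) = -7te^(5t) - 2e^(5t), x_2(t) = 21te^(5t) - e^(5t)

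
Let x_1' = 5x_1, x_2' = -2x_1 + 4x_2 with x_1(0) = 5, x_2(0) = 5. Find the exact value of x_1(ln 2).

A = [[5,0],[-2,4]]; eigenvalues λ = 5, 4.
Eigenvectors: (-1,2) for λ=5, (0,1) for λ=4.
From the initial condition, c_1 = -5, c_2 = 15.
x_1(ln 2) = (-5)(2^5)(-1) + (15)(2^4)(0) = 160.

160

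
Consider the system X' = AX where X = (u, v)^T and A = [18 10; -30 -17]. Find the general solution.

Coefficient matrix A = [[18, 10], [-30, -17]].
Characteristic polynomial det(A - λI) = λ^2 - λ - 6 = 0.
Eigenvalues λ = 3, -2.
For λ=3: (A-λI) row 1 is [15, 10], so an eigenvector is (-2, 3).
For λ=-2: (A-λI) row 1 is [20, 10], so an eigenvector is (1, -2).
General solution: K_1e^(3t)(-2,3) + K_2e^(-2t)(1,-2).

u(t) = -2K_1e^(3t) + K_2e^(-2t), v(t) = 3K_1e^(3t) - 2K_2e^(-2t)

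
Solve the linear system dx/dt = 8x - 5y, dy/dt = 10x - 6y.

Coefficient matrix A = [[8, -5], [10, -6]].
Characteristic polynomial det(A - λI) = λ^2 - 2λ + 2 = 0.
Eigenvalues λ = 1 ± i (complex conjugate pair).
For λ=1+i: an eigenvector is (-2,-3) - i(1,1) = (-2 - i, -3 - i).
A real fundamental pair from Re and Im of e^((1+i)t)v: X_1 = e^(t)(cos(t)·(-2,-3) + sin(t)·(1,1)), X_2 = e^(t)(sin(t)·(-2,-3) - cos(t)·(1,1)).
General solution: c_1X_1 + c_2X_2.

x(t) = c_1e^(t)sin(t) - 2c_1e^(t)cos(t) - 2c_2e^(t)sin(t) - c_2e^(t)cos(t), y(t) = c_1e^(t)sin(t) - 3c_1e^(t)cos(t) - 3c_2e^(t)sin(t) - c_2e^(t)cos(t)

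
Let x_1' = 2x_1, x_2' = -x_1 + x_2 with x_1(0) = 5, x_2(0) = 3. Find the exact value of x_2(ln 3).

A = [[2,0],[-1,1]]; eigenvalues λ = 1, 2.
Eigenvectors: (0,1) for λ=1, (1,-1) for λ=2.
From the initial condition, c_1 = 8, c_2 = 5.
x_2(ln 3) = (8)(3^1)(1) + (5)(3^2)(-1) = -21.

-21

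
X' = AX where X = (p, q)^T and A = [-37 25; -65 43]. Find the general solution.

p(t) = -2C_1e^(3t)sin(5t) - C_1e^(3t)cos(5t) - C_2e^(3t)sin(5t) + 2C_2e^(3t)cos(5t), q(t) = -3C_1e^(3t)sin(5t) - 2C_1e^(3t)cos(5t) - 2C_2e^(3t)sin(5t) + 3C_2e^(3t)cos(5t)

Coefficient matrix A = [[-37, 25], [-65, 43]].
Characteristic polynomial det(A - λI) = λ^2 - 6λ + 34 = 0.
Eigenvalues λ = 3 ± 5i (complex conjugate pair).
For λ=3+5i: an eigenvector is (-1,-2) - i(-2,-3) = (-1 + 2i, -2 + 3i).
A real fundamental pair from Re and Im of e^((3+5i)t)v: X_1 = e^(3t)(cos(5t)·(-1,-2) + sin(5t)·(-2,-3)), X_2 = e^(3t)(sin(5t)·(-1,-2) - cos(5t)·(-2,-3)).
General solution: C_1X_1 + C_2X_2.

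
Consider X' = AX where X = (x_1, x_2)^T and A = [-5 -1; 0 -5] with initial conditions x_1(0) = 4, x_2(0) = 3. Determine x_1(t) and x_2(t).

x_1(t) = -3te^(-5t) + 4e^(-5t), x_2(t) = 3e^(-5t)

Coefficient matrix A = [[-5, -1], [0, -5]].
Characteristic polynomial det(A - λI) = λ^2 + 10λ + 25 = 0.
Single eigenvalue λ = -5 with algebraic multiplicity 2.
Eigenvector v = (1,0); generalized eigenvector w with (A-λI)w=v is (2,-1).
General solution: e^(-5t)[K_1·v + K_2·(t·v + w)].
Applying x_1(0)=4, x_2(0)=3 gives K_1=10, K_2=-3.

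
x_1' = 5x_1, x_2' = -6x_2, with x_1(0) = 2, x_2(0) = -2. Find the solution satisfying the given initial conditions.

x_1(t) = 2e^(5t), x_2(t) = -2e^(-6t)

Coefficient matrix A = [[5, 0], [0, -6]].
Characteristic polynomial det(A - λI) = λ^2 + λ - 30 = 0.
Eigenvalues λ = -6, 5.
For λ=-6: (A-λI) row 1 is [11, 0], so an eigenvector is (0, -1).
For λ=5: (A-λI) row 2 is [0, -11], so an eigenvector is (1, 0).
General solution: c_1e^(-6t)(0,-1) + c_2e^(5t)(1,0).
Applying x_1(0)=2, x_2(0)=-2 gives c_1=2, c_2=2.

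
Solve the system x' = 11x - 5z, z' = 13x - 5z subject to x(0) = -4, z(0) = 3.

Coefficient matrix A = [[11, -5], [13, -5]].
Characteristic polynomial det(A - λI) = λ^2 - 6λ + 10 = 0.
Eigenvalues λ = 3 ± i (complex conjugate pair).
For λ=3+i: an eigenvector is (1,2) - i(-2,-3) = (1 + 2i, 2 + 3i).
A real fundamental pair from Re and Im of e^((3+i)t)v: X_1 = e^(3t)(cos(t)·(1,2) + sin(t)·(-2,-3)), X_2 = e^(3t)(sin(t)·(1,2) - cos(t)·(-2,-3)).
General solution: c_1X_1 + c_2X_2.
Applying x(0)=-4, z(0)=3 gives c_1=18, c_2=-11.

x(t) = -47e^(3t)sin(t) - 4e^(3t)cos(t), z(t) = -76e^(3t)sin(t) + 3e^(3t)cos(t)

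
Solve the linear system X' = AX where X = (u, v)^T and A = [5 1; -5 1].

Coefficient matrix A = [[5, 1], [-5, 1]].
Characteristic polynomial det(A - λI) = λ^2 - 6λ + 10 = 0.
Eigenvalues λ = 3 ± i (complex conjugate pair).
For λ=3+i: an eigenvector is (0,1) - i(1,-2) = (0 - i, 1 + 2i).
A real fundamental pair from Re and Im of e^((3+i)t)v: X_1 = e^(3t)(cos(t)·(0,1) + sin(t)·(1,-2)), X_2 = e^(3t)(sin(t)·(0,1) - cos(t)·(1,-2)).
General solution: C_1X_1 + C_2X_2.

u(t) = C_1e^(3t)sin(t) - C_2e^(3t)cos(t), v(t) = -2C_1e^(3t)sin(t) + C_1e^(3t)cos(t) + C_2e^(3t)sin(t) + 2C_2e^(3t)cos(t)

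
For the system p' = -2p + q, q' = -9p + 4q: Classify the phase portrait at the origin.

unstable improper node

A = [[-2,1],[-9,4]]; det(A-λI) = λ^2 - 2λ + 1.
repeated λ = 1 with a single eigenvector.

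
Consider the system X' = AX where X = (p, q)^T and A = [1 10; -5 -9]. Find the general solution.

Coefficient matrix A = [[1, 10], [-5, -9]].
Characteristic polynomial det(A - λI) = λ^2 + 8λ + 41 = 0.
Eigenvalues λ = -4 ± 5i (complex conjugate pair).
For λ=-4+5i: an eigenvector is (-1,1) - i(1,0) = (-1 - i, 1).
A real fundamental pair from Re and Im of e^((-4+5i)t)v: X_1 = e^(-4t)(cos(5t)·(-1,1) + sin(5t)·(1,0)), X_2 = e^(-4t)(sin(5t)·(-1,1) - cos(5t)·(1,0)).
General solution: c_1X_1 + c_2X_2.

p(t) = c_1e^(-4t)sin(5t) - c_1e^(-4t)cos(5t) - c_2e^(-4t)sin(5t) - c_2e^(-4t)cos(5t), q(t) = c_1e^(-4t)cos(5t) + c_2e^(-4t)sin(5t)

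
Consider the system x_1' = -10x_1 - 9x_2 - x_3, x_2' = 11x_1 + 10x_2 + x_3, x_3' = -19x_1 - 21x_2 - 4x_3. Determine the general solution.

x_1(t) = -c_1e^(-2t) - 2c_2e^(t) + c_3e^(-3t), x_2(t) = c_1e^(-2t) + 3c_2e^(t) - c_3e^(-3t), x_3(t) = -c_1e^(-2t) - 5c_2e^(t) + 2c_3e^(-3t)

Coefficient matrix A = [[-10, -9, -1], [11, 10, 1], [-19, -21, -4]].
det(A - λI) = 0 gives eigenvalues λ = -2, 1, -3.
For λ=-2: eigenvector (-1,1,-1).
For λ=1: eigenvector (-2,3,-5).
For λ=-3: eigenvector (1,-1,2).
General solution: c_1e^(-2t)(-1,1,-1) + c_2e^(t)(-2,3,-5) + c_3e^(-3t)(1,-1,2).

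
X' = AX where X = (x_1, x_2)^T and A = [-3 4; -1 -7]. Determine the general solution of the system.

x_1(t) = 2K_1e^(-5t) + 2K_2te^(-5t) - 3K_2e^(-5t), x_2(t) = -K_1e^(-5t) - K_2te^(-5t) + 2K_2e^(-5t)

Coefficient matrix A = [[-3, 4], [-1, -7]].
Characteristic polynomial det(A - λI) = λ^2 + 10λ + 25 = 0.
Single eigenvalue λ = -5 with algebraic multiplicity 2.
Eigenvector v = (2,-1); generalized eigenvector w with (A-λI)w=v is (-3,2).
General solution: e^(-5t)[K_1·v + K_2·(t·v + w)].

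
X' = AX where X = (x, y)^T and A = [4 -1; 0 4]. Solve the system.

Coefficient matrix A = [[4, -1], [0, 4]].
Characteristic polynomial det(A - λI) = λ^2 - 8λ + 16 = 0.
Single eigenvalue λ = 4 with algebraic multiplicity 2.
Eigenvector v = (1,0); generalized eigenvector w with (A-λI)w=v is (-1,-1).
General solution: e^(4t)[C_1·v + C_2·(t·v + w)].

x(t) = C_1e^(4t) + C_2te^(4t) - C_2e^(4t), y(t) = -C_2e^(4t)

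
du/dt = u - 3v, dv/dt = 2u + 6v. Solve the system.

u(t) = 3C_1e^(3t) - C_2e^(4t), v(t) = -2C_1e^(3t) + C_2e^(4t)

Coefficient matrix A = [[1, -3], [2, 6]].
Characteristic polynomial det(A - λI) = λ^2 - 7λ + 12 = 0.
Eigenvalues λ = 3, 4.
For λ=3: (A-λI) row 1 is [-2, -3], so an eigenvector is (3, -2).
For λ=4: (A-λI) row 1 is [-3, -3], so an eigenvector is (-1, 1).
General solution: C_1e^(3t)(3,-2) + C_2e^(4t)(-1,1).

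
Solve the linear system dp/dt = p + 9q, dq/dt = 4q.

Coefficient matrix A = [[1, 9], [0, 4]].
Characteristic polynomial det(A - λI) = λ^2 - 5λ + 4 = 0.
Eigenvalues λ = 4, 1.
For λ=4: (A-λI) row 1 is [-3, 9], so an eigenvector is (-3, -1).
For λ=1: (A-λI) row 1 is [0, 9], so an eigenvector is (1, 0).
General solution: K_1e^(4t)(-3,-1) + K_2e^(t)(1,0).

p(t) = -3K_1e^(4t) + K_2e^(t), q(t) = -K_1e^(4t)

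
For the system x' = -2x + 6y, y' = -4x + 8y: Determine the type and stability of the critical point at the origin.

unstable node

A = [[-2,6],[-4,8]]; det(A-λI) = λ^2 - 6λ + 8.
λ = 4, 2: both positive.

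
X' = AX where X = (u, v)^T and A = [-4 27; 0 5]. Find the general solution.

u(t) = 3K_1e^(5t) + K_2e^(-4t), v(t) = K_1e^(5t)

Coefficient matrix A = [[-4, 27], [0, 5]].
Characteristic polynomial det(A - λI) = λ^2 - λ - 20 = 0.
Eigenvalues λ = 5, -4.
For λ=5: (A-λI) row 1 is [-9, 27], so an eigenvector is (3, 1).
For λ=-4: (A-λI) row 1 is [0, 27], so an eigenvector is (1, 0).
General solution: K_1e^(5t)(3,1) + K_2e^(-4t)(1,0).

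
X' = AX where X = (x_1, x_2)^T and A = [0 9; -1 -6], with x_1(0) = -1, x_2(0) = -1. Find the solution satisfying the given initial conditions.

Coefficient matrix A = [[0, 9], [-1, -6]].
Characteristic polynomial det(A - λI) = λ^2 + 6λ + 9 = 0.
Single eigenvalue λ = -3 with algebraic multiplicity 2.
Eigenvector v = (-3,1); generalized eigenvector w with (A-λI)w=v is (2,-1).
General solution: e^(-3t)[c_1·v + c_2·(t·v + w)].
Applying x_1(0)=-1, x_2(0)=-1 gives c_1=3, c_2=4.

x_1(t) = -12te^(-3t) - e^(-3t), x_2(t) = 4te^(-3t) - e^(-3t)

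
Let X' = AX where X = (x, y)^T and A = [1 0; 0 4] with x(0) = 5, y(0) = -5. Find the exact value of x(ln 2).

10

A = [[1,0],[0,4]]; eigenvalues λ = 4, 1.
Eigenvectors: (0,-1) for λ=4, (1,0) for λ=1.
From the initial condition, c_1 = 5, c_2 = 5.
x(ln 2) = (5)(2^4)(0) + (5)(2^1)(1) = 10.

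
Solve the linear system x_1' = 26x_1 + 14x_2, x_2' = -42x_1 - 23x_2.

Coefficient matrix A = [[26, 14], [-42, -23]].
Characteristic polynomial det(A - λI) = λ^2 - 3λ - 10 = 0.
Eigenvalues λ = 5, -2.
For λ=5: (A-λI) row 1 is [21, 14], so an eigenvector is (2, -3).
For λ=-2: (A-λI) row 1 is [28, 14], so an eigenvector is (1, -2).
General solution: c_1e^(5t)(2,-3) + c_2e^(-2t)(1,-2).

x_1(t) = 2c_1e^(5t) + c_2e^(-2t), x_2(t) = -3c_1e^(5t) - 2c_2e^(-2t)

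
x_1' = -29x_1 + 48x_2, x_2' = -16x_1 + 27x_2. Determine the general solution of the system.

Coefficient matrix A = [[-29, 48], [-16, 27]].
Characteristic polynomial det(A - λI) = λ^2 + 2λ - 15 = 0.
Eigenvalues λ = -5, 3.
For λ=-5: (A-λI) row 1 is [-24, 48], so an eigenvector is (2, 1).
For λ=3: (A-λI) row 1 is [-32, 48], so an eigenvector is (-3, -2).
General solution: K_1e^(-5t)(2,1) + K_2e^(3t)(-3,-2).

x_1(t) = 2K_1e^(-5t) - 3K_2e^(3t), x_2(t) = K_1e^(-5t) - 2K_2e^(3t)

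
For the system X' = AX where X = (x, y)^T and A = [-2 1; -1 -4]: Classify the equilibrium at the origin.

stable improper node

A = [[-2,1],[-1,-4]]; det(A-λI) = λ^2 + 6λ + 9.
repeated λ = -3 with a single eigenvector.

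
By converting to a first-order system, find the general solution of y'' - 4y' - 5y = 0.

y(t) = C_1e^(5t) + C_2e^(-t)

Let x_1 = y, x_2 = y'. Then x_1' = x_2 and x_2' = 5x_1 + 4x_2.
A = [[0,1],[5,4]]; det(A-λI) = λ^2 - 4λ - 5.
Eigenvalues λ = 5, -1 with eigenvectors (1,5), (1,-1).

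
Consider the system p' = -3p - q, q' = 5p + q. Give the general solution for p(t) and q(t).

Coefficient matrix A = [[-3, -1], [5, 1]].
Characteristic polynomial det(A - λI) = λ^2 + 2λ + 2 = 0.
Eigenvalues λ = -1 ± i (complex conjugate pair).
For λ=-1+i: an eigenvector is (0,-1) - i(1,-2) = (0 - i, -1 + 2i).
A real fundamental pair from Re and Im of e^((-1+i)t)v: X_1 = e^(-t)(cos(t)·(0,-1) + sin(t)·(1,-2)), X_2 = e^(-t)(sin(t)·(0,-1) - cos(t)·(1,-2)).
General solution: C_1X_1 + C_2X_2.

p(t) = C_1e^(-t)sin(t) - C_2e^(-t)cos(t), q(t) = -2C_1e^(-t)sin(t) - C_1e^(-t)cos(t) - C_2e^(-t)sin(t) + 2C_2e^(-t)cos(t)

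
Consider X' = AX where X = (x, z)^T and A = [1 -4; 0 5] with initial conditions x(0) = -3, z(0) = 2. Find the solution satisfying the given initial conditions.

Coefficient matrix A = [[1, -4], [0, 5]].
Characteristic polynomial det(A - λI) = λ^2 - 6λ + 5 = 0.
Eigenvalues λ = 1, 5.
For λ=1: (A-λI) row 1 is [0, -4], so an eigenvector is (1, 0).
For λ=5: (A-λI) row 1 is [-4, -4], so an eigenvector is (-1, 1).
General solution: C_1e^(t)(1,0) + C_2e^(5t)(-1,1).
Applying x(0)=-3, z(0)=2 gives C_1=-1, C_2=2.

x(t) = -2e^(5t) - e^(t), z(t) = 2e^(5t)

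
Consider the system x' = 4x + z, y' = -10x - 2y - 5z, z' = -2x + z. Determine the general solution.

x(t) = c_2e^(3t) - c_3e^(2t), y(t) = c_1e^(-2t) - c_2e^(3t), z(t) = -c_2e^(3t) + 2c_3e^(2t)

Coefficient matrix A = [[4, 0, 1], [-10, -2, -5], [-2, 0, 1]].
det(A - λI) = 0 gives eigenvalues λ = -2, 3, 2.
For λ=-2: eigenvector (0,1,0).
For λ=3: eigenvector (1,-1,-1).
For λ=2: eigenvector (-1,0,2).
General solution: c_1e^(-2t)(0,1,0) + c_2e^(3t)(1,-1,-1) + c_3e^(2t)(-1,0,2).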